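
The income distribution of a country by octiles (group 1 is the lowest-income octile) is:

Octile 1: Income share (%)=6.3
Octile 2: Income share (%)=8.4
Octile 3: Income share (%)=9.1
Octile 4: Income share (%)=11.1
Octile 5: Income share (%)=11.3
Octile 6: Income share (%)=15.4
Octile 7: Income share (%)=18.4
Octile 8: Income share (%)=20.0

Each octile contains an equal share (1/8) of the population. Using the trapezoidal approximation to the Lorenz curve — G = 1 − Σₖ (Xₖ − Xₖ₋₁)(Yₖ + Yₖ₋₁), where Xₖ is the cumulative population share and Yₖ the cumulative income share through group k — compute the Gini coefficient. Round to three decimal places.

Cumulative income shares Yₖ: 0.0630, 0.1470, 0.2380, 0.3490, 0.4620, 0.6160, 0.8000, 1.0000
Σ (Xₖ−Xₖ₋₁)(Yₖ+Yₖ₋₁) = (1/8)(0.0630+0.0000) + (1/8)(0.1470+0.0630) + (1/8)(0.2380+0.1470) + (1/8)(0.3490+0.2380) + (1/8)(0.4620+0.3490) + (1/8)(0.6160+0.4620) + (1/8)(0.8000+0.6160) + (1/8)(1.0000+0.8000)
  = 0.0079 + 0.0263 + 0.0481 + 0.0734 + 0.1014 + 0.1348 + 0.1770 + 0.2250 = 0.7938
G = 1 − 0.7938 = 0.2062

0.206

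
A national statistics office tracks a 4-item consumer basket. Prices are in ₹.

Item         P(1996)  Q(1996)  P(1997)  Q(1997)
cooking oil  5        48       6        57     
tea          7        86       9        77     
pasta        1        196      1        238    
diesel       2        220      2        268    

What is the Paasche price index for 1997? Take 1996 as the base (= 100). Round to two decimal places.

113.20

Paasche price index uses current-period quantities as weights.
ΣP(1997)·Q(1997) = 6×57 + 9×77 + 1×238 + 2×268 = 342 + 693 + 238 + 536 = 1809
ΣP(1996)·Q(1997) = 5×57 + 7×77 + 1×238 + 2×268 = 285 + 539 + 238 + 536 = 1598
Index = 1809 / 1598 × 100 = 113.2040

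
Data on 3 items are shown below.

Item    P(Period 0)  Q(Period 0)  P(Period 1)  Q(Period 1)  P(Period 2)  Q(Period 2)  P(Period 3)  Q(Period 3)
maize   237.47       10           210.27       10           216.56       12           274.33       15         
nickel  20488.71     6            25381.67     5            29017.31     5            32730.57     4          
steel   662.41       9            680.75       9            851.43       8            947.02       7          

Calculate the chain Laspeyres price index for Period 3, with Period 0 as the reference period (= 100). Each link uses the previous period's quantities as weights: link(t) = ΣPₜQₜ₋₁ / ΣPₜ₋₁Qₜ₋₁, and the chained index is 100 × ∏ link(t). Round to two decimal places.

158.35

Link Period 0→Period 1:
ΣP(Period 1)Q(Period 0) = 210.27×10 + 25381.67×6 + 680.75×9 = 2102.7 + 152290.02 + 6126.75 = 160519.47
ΣP(Period 0)Q(Period 0) = 237.47×10 + 20488.71×6 + 662.41×9 = 2374.7 + 122932.26 + 5961.69 = 131268.65
link = 160519.47/131268.65 = 1.222832
Link Period 1→Period 2:
ΣP(Period 2)Q(Period 1) = 216.56×10 + 29017.31×5 + 851.43×9 = 2165.6 + 145086.55 + 7662.87 = 154915.02
ΣP(Period 1)Q(Period 1) = 210.27×10 + 25381.67×5 + 680.75×9 = 2102.7 + 126908.35 + 6126.75 = 135137.8
link = 154915.02/135137.8 = 1.146349
Link Period 2→Period 3:
ΣP(Period 3)Q(Period 2) = 274.33×12 + 32730.57×5 + 947.02×8 = 3291.96 + 163652.85 + 7576.16 = 174520.97
ΣP(Period 2)Q(Period 2) = 216.56×12 + 29017.31×5 + 851.43×8 = 2598.72 + 145086.55 + 6811.44 = 154496.71
link = 174520.97/154496.71 = 1.129610
Chained index = 100 × 1.222832 × 1.146349 × 1.129610 = 158.3477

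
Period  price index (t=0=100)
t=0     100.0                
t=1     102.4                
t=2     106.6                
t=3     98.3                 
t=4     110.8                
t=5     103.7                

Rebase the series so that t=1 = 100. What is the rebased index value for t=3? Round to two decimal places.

96.00

Rebased(t=3) = 98.3 / 102.4 × 100 = 95.9961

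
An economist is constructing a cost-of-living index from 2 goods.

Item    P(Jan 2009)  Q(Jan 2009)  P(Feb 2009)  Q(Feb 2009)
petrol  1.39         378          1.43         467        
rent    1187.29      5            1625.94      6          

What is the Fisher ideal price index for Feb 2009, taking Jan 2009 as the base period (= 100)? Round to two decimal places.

Laspeyres component (base-period weights):
ΣP(Feb 2009)Q(Jan 2009) = 1.43×378 + 1625.94×5 = 540.54 + 8129.7 = 8670.24
ΣP(Jan 2009)Q(Jan 2009) = 1.39×378 + 1187.29×5 = 525.42 + 5936.45 = 6461.87
L = 8670.24 / 6461.87 × 100 = 134.1754
Paasche component (current-period weights):
ΣP(Feb 2009)Q(Feb 2009) = 1.43×467 + 1625.94×6 = 667.81 + 9755.64 = 10423.45
ΣP(Jan 2009)Q(Feb 2009) = 1.39×467 + 1187.29×6 = 649.13 + 7123.74 = 7772.87
P = 10423.45 / 7772.87 × 100 = 134.1004
Fisher = √(L × P) = √(134.1754 × 134.1004) = 134.1379

134.14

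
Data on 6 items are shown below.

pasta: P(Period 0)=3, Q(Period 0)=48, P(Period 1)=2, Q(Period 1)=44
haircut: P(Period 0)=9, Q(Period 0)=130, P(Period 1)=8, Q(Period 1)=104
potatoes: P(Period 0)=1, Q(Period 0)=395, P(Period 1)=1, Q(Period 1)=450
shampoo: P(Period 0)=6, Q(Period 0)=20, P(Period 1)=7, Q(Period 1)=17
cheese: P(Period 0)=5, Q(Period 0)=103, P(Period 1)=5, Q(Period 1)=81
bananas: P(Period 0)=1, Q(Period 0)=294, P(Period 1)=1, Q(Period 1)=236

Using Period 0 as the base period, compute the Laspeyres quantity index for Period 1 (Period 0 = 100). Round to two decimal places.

Laspeyres quantity index uses base-period prices as weights.
ΣP(Period 0)·Q(Period 1) = 3×44 + 9×104 + 1×450 + 6×17 + 5×81 + 1×236 = 132 + 936 + 450 + 102 + 405 + 236 = 2261
ΣP(Period 0)·Q(Period 0) = 3×48 + 9×130 + 1×395 + 6×20 + 5×103 + 1×294 = 144 + 1170 + 395 + 120 + 515 + 294 = 2638
Index = 2261 / 2638 × 100 = 85.7089

85.71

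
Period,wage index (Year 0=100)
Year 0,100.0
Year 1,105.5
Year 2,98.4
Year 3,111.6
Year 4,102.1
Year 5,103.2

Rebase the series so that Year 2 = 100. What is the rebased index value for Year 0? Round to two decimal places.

Rebased(Year 0) = 100.0 / 98.4 × 100 = 101.6260

101.63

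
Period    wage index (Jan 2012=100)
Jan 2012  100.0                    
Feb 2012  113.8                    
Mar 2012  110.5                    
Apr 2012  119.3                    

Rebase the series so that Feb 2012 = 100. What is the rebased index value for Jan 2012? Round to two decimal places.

87.87

Rebased(Jan 2012) = 100.0 / 113.8 × 100 = 87.8735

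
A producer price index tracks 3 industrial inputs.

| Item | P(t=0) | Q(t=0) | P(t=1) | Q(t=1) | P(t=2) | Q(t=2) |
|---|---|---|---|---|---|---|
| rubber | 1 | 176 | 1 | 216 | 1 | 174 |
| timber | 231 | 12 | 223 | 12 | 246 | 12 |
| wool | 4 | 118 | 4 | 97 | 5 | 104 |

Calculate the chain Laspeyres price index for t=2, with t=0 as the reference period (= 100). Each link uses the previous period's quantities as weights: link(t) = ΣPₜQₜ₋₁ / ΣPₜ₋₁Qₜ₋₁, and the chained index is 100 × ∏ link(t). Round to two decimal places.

Link t=0→t=1:
ΣP(t=1)Q(t=0) = 1×176 + 223×12 + 4×118 = 176 + 2676 + 472 = 3324
ΣP(t=0)Q(t=0) = 1×176 + 231×12 + 4×118 = 176 + 2772 + 472 = 3420
link = 3324/3420 = 0.971930
Link t=1→t=2:
ΣP(t=2)Q(t=1) = 1×216 + 246×12 + 5×97 = 216 + 2952 + 485 = 3653
ΣP(t=1)Q(t=1) = 1×216 + 223×12 + 4×97 = 216 + 2676 + 388 = 3280
link = 3653/3280 = 1.113720
Chained index = 100 × 0.971930 × 1.113720 = 108.2457

108.25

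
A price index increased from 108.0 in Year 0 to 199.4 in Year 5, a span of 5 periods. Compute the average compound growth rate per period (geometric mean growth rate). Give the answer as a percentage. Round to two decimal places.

13.05%

Growth factor = (199.4/108.0)^(1/5) = (1.846296)^(1/5) = 1.130473
Growth rate = 1.130473 − 1 = 0.130473 = 13.0473%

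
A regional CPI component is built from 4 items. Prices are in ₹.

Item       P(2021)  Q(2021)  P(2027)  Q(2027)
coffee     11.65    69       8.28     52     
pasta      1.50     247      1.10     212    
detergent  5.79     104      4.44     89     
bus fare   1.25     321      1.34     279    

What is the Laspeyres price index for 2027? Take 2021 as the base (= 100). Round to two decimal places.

79.67

Laspeyres price index uses base-period quantities as weights.
ΣP(2027)·Q(2021) = 8.28×69 + 1.10×247 + 4.44×104 + 1.34×321 = 571.32 + 271.7 + 461.76 + 430.14 = 1734.92
ΣP(2021)·Q(2021) = 11.65×69 + 1.50×247 + 5.79×104 + 1.25×321 = 803.85 + 370.5 + 602.16 + 401.25 = 2177.76
Index = 1734.92 / 2177.76 × 100 = 79.6653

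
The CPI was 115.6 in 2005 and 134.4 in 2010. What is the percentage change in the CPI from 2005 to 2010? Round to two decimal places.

16.26%

Change = (134.4 − 115.6) / 115.6 × 100
       = 18.8 / 115.6 × 100 = 16.2630%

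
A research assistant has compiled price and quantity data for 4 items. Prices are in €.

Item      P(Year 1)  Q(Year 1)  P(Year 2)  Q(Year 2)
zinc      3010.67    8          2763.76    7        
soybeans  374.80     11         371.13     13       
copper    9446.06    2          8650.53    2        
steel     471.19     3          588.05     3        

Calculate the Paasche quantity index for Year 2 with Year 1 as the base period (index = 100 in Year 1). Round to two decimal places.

Paasche quantity index uses current-period prices as weights.
ΣP(Year 2)·Q(Year 2) = 2763.76×7 + 371.13×13 + 8650.53×2 + 588.05×3 = 19346.32 + 4824.69 + 17301.06 + 1764.15 = 43236.22
ΣP(Year 2)·Q(Year 1) = 2763.76×8 + 371.13×11 + 8650.53×2 + 588.05×3 = 22110.08 + 4082.43 + 17301.06 + 1764.15 = 45257.72
Index = 43236.22 / 45257.72 × 100 = 95.5334

95.53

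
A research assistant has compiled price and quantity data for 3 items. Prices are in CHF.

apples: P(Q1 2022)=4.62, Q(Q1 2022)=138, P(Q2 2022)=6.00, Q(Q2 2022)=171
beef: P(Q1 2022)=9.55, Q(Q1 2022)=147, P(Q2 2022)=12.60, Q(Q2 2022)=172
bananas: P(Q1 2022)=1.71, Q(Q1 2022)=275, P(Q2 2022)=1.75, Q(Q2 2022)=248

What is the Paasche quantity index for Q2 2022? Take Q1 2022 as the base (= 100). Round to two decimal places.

114.73

Paasche quantity index uses current-period prices as weights.
ΣP(Q2 2022)·Q(Q2 2022) = 6.00×171 + 12.60×172 + 1.75×248 = 1026 + 2167.2 + 434 = 3627.2
ΣP(Q2 2022)·Q(Q1 2022) = 6.00×138 + 12.60×147 + 1.75×275 = 828 + 1852.2 + 481.25 = 3161.45
Index = 3627.2 / 3161.45 × 100 = 114.7322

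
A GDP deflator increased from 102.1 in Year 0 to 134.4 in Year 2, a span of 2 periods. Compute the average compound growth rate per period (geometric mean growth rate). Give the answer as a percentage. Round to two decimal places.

Growth factor = (134.4/102.1)^(1/2) = (1.316357)^(1/2) = 1.147326
Growth rate = 1.147326 − 1 = 0.147326 = 14.7326%

14.73%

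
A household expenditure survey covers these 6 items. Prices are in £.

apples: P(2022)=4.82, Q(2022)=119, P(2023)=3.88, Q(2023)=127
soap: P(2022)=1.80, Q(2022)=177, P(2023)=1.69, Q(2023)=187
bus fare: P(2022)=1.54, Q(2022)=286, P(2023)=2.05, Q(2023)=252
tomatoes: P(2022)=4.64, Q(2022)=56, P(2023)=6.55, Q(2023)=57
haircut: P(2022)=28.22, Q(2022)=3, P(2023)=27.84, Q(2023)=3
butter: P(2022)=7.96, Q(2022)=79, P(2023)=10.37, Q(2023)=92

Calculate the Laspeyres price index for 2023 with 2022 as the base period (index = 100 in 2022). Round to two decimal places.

113.48

Laspeyres price index uses base-period quantities as weights.
ΣP(2023)·Q(2022) = 3.88×119 + 1.69×177 + 2.05×286 + 6.55×56 + 27.84×3 + 10.37×79 = 461.72 + 299.13 + 586.3 + 366.8 + 83.52 + 819.23 = 2616.7
ΣP(2022)·Q(2022) = 4.82×119 + 1.80×177 + 1.54×286 + 4.64×56 + 28.22×3 + 7.96×79 = 573.58 + 318.6 + 440.44 + 259.84 + 84.66 + 628.84 = 2305.96
Index = 2616.7 / 2305.96 × 100 = 113.4755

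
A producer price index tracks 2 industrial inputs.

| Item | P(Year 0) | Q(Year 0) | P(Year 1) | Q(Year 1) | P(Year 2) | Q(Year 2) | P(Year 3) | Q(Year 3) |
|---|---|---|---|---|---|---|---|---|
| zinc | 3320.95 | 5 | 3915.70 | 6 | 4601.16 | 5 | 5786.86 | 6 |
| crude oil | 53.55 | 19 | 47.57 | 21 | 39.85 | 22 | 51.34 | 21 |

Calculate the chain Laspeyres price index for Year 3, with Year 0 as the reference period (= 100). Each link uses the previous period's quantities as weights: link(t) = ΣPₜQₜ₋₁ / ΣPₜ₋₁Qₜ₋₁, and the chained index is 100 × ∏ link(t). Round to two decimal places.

Link Year 0→Year 1:
ΣP(Year 1)Q(Year 0) = 3915.70×5 + 47.57×19 = 19578.5 + 903.83 = 20482.33
ΣP(Year 0)Q(Year 0) = 3320.95×5 + 53.55×19 = 16604.75 + 1017.45 = 17622.2
link = 20482.33/17622.2 = 1.162303
Link Year 1→Year 2:
ΣP(Year 2)Q(Year 1) = 4601.16×6 + 39.85×21 = 27606.96 + 836.85 = 28443.81
ΣP(Year 1)Q(Year 1) = 3915.70×6 + 47.57×21 = 23494.2 + 998.97 = 24493.17
link = 28443.81/24493.17 = 1.161296
Link Year 2→Year 3:
ΣP(Year 3)Q(Year 2) = 5786.86×5 + 51.34×22 = 28934.3 + 1129.48 = 30063.78
ΣP(Year 2)Q(Year 2) = 4601.16×5 + 39.85×22 = 23005.8 + 876.7 = 23882.5
link = 30063.78/23882.5 = 1.258820
Chained index = 100 × 1.162303 × 1.161296 × 1.258820 = 169.9127

169.91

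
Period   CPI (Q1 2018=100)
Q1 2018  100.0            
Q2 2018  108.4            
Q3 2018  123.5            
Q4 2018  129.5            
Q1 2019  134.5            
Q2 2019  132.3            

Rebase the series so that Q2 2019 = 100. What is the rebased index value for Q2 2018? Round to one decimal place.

81.9

Rebased(Q2 2018) = 108.4 / 132.3 × 100 = 81.9350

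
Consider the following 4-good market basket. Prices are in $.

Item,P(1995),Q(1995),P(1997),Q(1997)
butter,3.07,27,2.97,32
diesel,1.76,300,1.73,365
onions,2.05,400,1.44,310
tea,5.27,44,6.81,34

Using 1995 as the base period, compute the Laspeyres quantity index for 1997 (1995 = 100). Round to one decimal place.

Laspeyres quantity index uses base-period prices as weights.
ΣP(1995)·Q(1997) = 3.07×32 + 1.76×365 + 2.05×310 + 5.27×34 = 98.24 + 642.4 + 635.5 + 179.18 = 1555.32
ΣP(1995)·Q(1995) = 3.07×27 + 1.76×300 + 2.05×400 + 5.27×44 = 82.89 + 528 + 820 + 231.88 = 1662.77
Index = 1555.32 / 1662.77 × 100 = 93.5379

93.5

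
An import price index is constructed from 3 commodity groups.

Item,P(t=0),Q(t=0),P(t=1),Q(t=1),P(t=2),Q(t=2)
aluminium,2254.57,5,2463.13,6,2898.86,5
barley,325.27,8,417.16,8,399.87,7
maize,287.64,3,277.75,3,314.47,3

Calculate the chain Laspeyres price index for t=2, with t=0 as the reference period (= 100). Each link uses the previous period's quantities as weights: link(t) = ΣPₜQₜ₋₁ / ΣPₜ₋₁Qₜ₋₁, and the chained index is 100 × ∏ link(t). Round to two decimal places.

Link t=0→t=1:
ΣP(t=1)Q(t=0) = 2463.13×5 + 417.16×8 + 277.75×3 = 12315.65 + 3337.28 + 833.25 = 16486.18
ΣP(t=0)Q(t=0) = 2254.57×5 + 325.27×8 + 287.64×3 = 11272.85 + 2602.16 + 862.92 = 14737.93
link = 16486.18/14737.93 = 1.118622
Link t=1→t=2:
ΣP(t=2)Q(t=1) = 2898.86×6 + 399.87×8 + 314.47×3 = 17393.16 + 3198.96 + 943.41 = 21535.53
ΣP(t=1)Q(t=1) = 2463.13×6 + 417.16×8 + 277.75×3 = 14778.78 + 3337.28 + 833.25 = 18949.31
link = 21535.53/18949.31 = 1.136481
Chained index = 100 × 1.118622 × 1.136481 = 127.1293

127.13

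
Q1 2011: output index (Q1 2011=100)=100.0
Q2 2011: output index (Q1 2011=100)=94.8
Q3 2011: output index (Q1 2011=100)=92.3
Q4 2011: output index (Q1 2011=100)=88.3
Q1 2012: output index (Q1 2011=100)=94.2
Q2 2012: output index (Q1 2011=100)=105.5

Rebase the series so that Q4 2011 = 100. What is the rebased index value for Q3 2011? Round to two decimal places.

Rebased(Q3 2011) = 92.3 / 88.3 × 100 = 104.5300

104.53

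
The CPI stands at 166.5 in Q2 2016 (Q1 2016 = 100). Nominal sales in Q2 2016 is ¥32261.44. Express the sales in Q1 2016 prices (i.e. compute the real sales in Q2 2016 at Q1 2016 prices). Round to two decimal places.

19376.24

Real = Nominal ÷ (Index/100) = 32261.44 ÷ (166.5/100)
     = 32261.44 ÷ 1.665 = 19376.2402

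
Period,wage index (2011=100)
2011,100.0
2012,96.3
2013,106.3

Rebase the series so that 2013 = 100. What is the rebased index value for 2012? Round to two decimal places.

Rebased(2012) = 96.3 / 106.3 × 100 = 90.5927

90.59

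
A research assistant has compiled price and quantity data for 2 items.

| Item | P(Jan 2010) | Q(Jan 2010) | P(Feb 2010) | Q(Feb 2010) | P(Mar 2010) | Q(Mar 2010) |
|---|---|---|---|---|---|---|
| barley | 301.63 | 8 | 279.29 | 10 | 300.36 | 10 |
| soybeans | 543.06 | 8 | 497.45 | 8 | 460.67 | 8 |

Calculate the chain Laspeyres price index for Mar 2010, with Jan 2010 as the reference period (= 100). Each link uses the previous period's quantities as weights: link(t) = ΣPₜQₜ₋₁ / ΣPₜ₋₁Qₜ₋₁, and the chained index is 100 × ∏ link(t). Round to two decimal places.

90.82

Link Jan 2010→Feb 2010:
ΣP(Feb 2010)Q(Jan 2010) = 279.29×8 + 497.45×8 = 2234.32 + 3979.6 = 6213.92
ΣP(Jan 2010)Q(Jan 2010) = 301.63×8 + 543.06×8 = 2413.04 + 4344.48 = 6757.52
link = 6213.92/6757.52 = 0.919556
Link Feb 2010→Mar 2010:
ΣP(Mar 2010)Q(Feb 2010) = 300.36×10 + 460.67×8 = 3003.6 + 3685.36 = 6688.96
ΣP(Feb 2010)Q(Feb 2010) = 279.29×10 + 497.45×8 = 2792.9 + 3979.6 = 6772.5
link = 6688.96/6772.5 = 0.987665
Chained index = 100 × 0.919556 × 0.987665 = 90.8213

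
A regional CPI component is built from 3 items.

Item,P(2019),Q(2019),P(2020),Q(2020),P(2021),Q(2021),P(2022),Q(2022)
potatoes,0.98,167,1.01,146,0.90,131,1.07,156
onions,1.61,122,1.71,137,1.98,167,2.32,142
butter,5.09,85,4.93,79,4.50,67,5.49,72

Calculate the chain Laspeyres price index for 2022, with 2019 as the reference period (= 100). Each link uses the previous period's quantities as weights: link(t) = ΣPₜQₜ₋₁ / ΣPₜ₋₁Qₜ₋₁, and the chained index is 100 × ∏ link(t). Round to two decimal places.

Link 2019→2020:
ΣP(2020)Q(2019) = 1.01×167 + 1.71×122 + 4.93×85 = 168.67 + 208.62 + 419.05 = 796.34
ΣP(2019)Q(2019) = 0.98×167 + 1.61×122 + 5.09×85 = 163.66 + 196.42 + 432.65 = 792.73
link = 796.34/792.73 = 1.004554
Link 2020→2021:
ΣP(2021)Q(2020) = 0.90×146 + 1.98×137 + 4.50×79 = 131.4 + 271.26 + 355.5 = 758.16
ΣP(2020)Q(2020) = 1.01×146 + 1.71×137 + 4.93×79 = 147.46 + 234.27 + 389.47 = 771.2
link = 758.16/771.2 = 0.983091
Link 2021→2022:
ΣP(2022)Q(2021) = 1.07×131 + 2.32×167 + 5.49×67 = 140.17 + 387.44 + 367.83 = 895.44
ΣP(2021)Q(2021) = 0.90×131 + 1.98×167 + 4.50×67 = 117.9 + 330.66 + 301.5 = 750.06
link = 895.44/750.06 = 1.193824
Chained index = 100 × 1.004554 × 0.983091 × 1.193824 = 117.8983

117.90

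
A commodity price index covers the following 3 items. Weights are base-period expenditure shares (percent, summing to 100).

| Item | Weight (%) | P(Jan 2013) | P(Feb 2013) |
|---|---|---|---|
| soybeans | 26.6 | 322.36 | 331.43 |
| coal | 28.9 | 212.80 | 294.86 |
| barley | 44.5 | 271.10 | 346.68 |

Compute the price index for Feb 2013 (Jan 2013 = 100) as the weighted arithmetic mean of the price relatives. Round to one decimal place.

124.3

soybeans: 26.6 × (331.43/322.36) = 26.6 × 1.028136 = 27.3484
coal: 28.9 × (294.86/212.80) = 28.9 × 1.385620 = 40.0444
barley: 44.5 × (346.68/271.10) = 44.5 × 1.278790 = 56.9062
Index = Σ wᵢ·(p₁ᵢ/p₀ᵢ) = 27.3484 + 40.0444 + 56.9062 = 124.2990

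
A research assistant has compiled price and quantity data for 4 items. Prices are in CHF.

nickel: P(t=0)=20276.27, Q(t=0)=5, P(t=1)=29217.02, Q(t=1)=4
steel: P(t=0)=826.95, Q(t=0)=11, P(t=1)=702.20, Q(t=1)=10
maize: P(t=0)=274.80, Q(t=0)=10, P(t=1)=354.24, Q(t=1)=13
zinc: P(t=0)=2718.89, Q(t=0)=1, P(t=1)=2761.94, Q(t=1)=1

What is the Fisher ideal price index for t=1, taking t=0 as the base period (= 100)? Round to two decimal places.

Laspeyres component (base-period weights):
ΣP(t=1)Q(t=0) = 29217.02×5 + 702.20×11 + 354.24×10 + 2761.94×1 = 146085.1 + 7724.2 + 3542.4 + 2761.94 = 160113.64
ΣP(t=0)Q(t=0) = 20276.27×5 + 826.95×11 + 274.80×10 + 2718.89×1 = 101381.35 + 9096.45 + 2748 + 2718.89 = 115944.69
L = 160113.64 / 115944.69 × 100 = 138.0948
Paasche component (current-period weights):
ΣP(t=1)Q(t=1) = 29217.02×4 + 702.20×10 + 354.24×13 + 2761.94×1 = 116868.08 + 7022 + 4605.12 + 2761.94 = 131257.14
ΣP(t=0)Q(t=1) = 20276.27×4 + 826.95×10 + 274.80×13 + 2718.89×1 = 81105.08 + 8269.5 + 3572.4 + 2718.89 = 95665.87
P = 131257.14 / 95665.87 × 100 = 137.2037
Fisher = √(L × P) = √(138.0948 × 137.2037) = 137.6486

137.65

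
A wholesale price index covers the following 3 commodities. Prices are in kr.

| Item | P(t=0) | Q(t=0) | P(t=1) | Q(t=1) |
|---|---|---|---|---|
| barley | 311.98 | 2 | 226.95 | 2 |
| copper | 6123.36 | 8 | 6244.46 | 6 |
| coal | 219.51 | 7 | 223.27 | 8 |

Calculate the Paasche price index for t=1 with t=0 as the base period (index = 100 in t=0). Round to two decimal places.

Paasche price index uses current-period quantities as weights.
ΣP(t=1)·Q(t=1) = 226.95×2 + 6244.46×6 + 223.27×8 = 453.9 + 37466.76 + 1786.16 = 39706.82
ΣP(t=0)·Q(t=1) = 311.98×2 + 6123.36×6 + 219.51×8 = 623.96 + 36740.16 + 1756.08 = 39120.2
Index = 39706.82 / 39120.2 × 100 = 101.4995

101.50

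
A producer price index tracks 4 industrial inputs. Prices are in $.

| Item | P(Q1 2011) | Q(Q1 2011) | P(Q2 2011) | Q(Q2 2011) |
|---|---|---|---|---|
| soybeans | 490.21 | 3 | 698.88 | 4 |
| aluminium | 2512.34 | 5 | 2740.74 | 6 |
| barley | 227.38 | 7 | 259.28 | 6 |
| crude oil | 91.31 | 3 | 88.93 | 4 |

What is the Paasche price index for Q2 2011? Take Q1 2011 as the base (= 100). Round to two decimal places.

112.72

Paasche price index uses current-period quantities as weights.
ΣP(Q2 2011)·Q(Q2 2011) = 698.88×4 + 2740.74×6 + 259.28×6 + 88.93×4 = 2795.52 + 16444.44 + 1555.68 + 355.72 = 21151.36
ΣP(Q1 2011)·Q(Q2 2011) = 490.21×4 + 2512.34×6 + 227.38×6 + 91.31×4 = 1960.84 + 15074.04 + 1364.28 + 365.24 = 18764.4
Index = 21151.36 / 18764.4 × 100 = 112.7207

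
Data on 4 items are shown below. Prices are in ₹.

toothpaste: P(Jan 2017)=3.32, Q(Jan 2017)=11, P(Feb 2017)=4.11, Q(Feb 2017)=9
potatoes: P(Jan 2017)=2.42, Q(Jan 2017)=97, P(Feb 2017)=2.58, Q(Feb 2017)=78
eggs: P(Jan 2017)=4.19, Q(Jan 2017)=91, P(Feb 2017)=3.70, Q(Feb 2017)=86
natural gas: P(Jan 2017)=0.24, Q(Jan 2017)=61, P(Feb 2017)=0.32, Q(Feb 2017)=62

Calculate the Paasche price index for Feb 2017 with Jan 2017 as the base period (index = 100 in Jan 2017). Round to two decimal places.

97.04

Paasche price index uses current-period quantities as weights.
ΣP(Feb 2017)·Q(Feb 2017) = 4.11×9 + 2.58×78 + 3.70×86 + 0.32×62 = 36.99 + 201.24 + 318.2 + 19.84 = 576.27
ΣP(Jan 2017)·Q(Feb 2017) = 3.32×9 + 2.42×78 + 4.19×86 + 0.24×62 = 29.88 + 188.76 + 360.34 + 14.88 = 593.86
Index = 576.27 / 593.86 × 100 = 97.0380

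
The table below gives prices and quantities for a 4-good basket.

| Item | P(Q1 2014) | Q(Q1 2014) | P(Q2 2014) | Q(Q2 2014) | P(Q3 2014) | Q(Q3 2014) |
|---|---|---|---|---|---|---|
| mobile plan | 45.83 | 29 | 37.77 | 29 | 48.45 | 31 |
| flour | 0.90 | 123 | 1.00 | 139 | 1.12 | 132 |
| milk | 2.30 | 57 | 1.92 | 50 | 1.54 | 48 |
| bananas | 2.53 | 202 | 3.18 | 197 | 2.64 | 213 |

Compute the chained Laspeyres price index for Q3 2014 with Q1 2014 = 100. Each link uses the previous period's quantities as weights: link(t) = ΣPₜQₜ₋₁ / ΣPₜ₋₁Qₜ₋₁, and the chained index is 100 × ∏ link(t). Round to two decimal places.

Link Q1 2014→Q2 2014:
ΣP(Q2 2014)Q(Q1 2014) = 37.77×29 + 1.00×123 + 1.92×57 + 3.18×202 = 1095.33 + 123 + 109.44 + 642.36 = 1970.13
ΣP(Q1 2014)Q(Q1 2014) = 45.83×29 + 0.90×123 + 2.30×57 + 2.53×202 = 1329.07 + 110.7 + 131.1 + 511.06 = 2081.93
link = 1970.13/2081.93 = 0.946300
Link Q2 2014→Q3 2014:
ΣP(Q3 2014)Q(Q2 2014) = 48.45×29 + 1.12×139 + 1.54×50 + 2.64×197 = 1405.05 + 155.68 + 77 + 520.08 = 2157.81
ΣP(Q2 2014)Q(Q2 2014) = 37.77×29 + 1.00×139 + 1.92×50 + 3.18×197 = 1095.33 + 139 + 96 + 626.46 = 1956.79
link = 2157.81/1956.79 = 1.102729
Chained index = 100 × 0.946300 × 1.102729 = 104.3513

104.35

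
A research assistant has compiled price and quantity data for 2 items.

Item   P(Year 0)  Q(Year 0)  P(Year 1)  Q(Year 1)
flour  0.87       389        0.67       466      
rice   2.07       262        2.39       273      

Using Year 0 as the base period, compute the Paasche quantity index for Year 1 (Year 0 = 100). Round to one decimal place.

108.8

Paasche quantity index uses current-period prices as weights.
ΣP(Year 1)·Q(Year 1) = 0.67×466 + 2.39×273 = 312.22 + 652.47 = 964.69
ΣP(Year 1)·Q(Year 0) = 0.67×389 + 2.39×262 = 260.63 + 626.18 = 886.81
Index = 964.69 / 886.81 × 100 = 108.7820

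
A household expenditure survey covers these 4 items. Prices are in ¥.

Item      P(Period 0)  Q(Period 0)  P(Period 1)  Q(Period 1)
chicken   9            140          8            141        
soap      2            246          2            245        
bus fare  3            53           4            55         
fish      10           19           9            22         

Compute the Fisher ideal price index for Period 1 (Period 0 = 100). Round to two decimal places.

Laspeyres component (base-period weights):
ΣP(Period 1)Q(Period 0) = 8×140 + 2×246 + 4×53 + 9×19 = 1120 + 492 + 212 + 171 = 1995
ΣP(Period 0)Q(Period 0) = 9×140 + 2×246 + 3×53 + 10×19 = 1260 + 492 + 159 + 190 = 2101
L = 1995 / 2101 × 100 = 94.9548
Paasche component (current-period weights):
ΣP(Period 1)Q(Period 1) = 8×141 + 2×245 + 4×55 + 9×22 = 1128 + 490 + 220 + 198 = 2036
ΣP(Period 0)Q(Period 1) = 9×141 + 2×245 + 3×55 + 10×22 = 1269 + 490 + 165 + 220 = 2144
P = 2036 / 2144 × 100 = 94.9627
Fisher = √(L × P) = √(94.9548 × 94.9627) = 94.9587

94.96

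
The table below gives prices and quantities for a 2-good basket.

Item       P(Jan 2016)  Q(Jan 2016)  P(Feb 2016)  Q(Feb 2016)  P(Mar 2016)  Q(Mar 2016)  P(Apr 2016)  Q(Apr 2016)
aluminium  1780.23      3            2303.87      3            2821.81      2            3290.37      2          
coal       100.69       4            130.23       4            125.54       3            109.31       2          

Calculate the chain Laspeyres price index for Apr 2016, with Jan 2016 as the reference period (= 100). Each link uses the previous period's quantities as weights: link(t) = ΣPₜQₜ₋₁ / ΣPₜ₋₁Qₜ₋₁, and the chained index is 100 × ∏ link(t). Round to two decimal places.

179.18

Link Jan 2016→Feb 2016:
ΣP(Feb 2016)Q(Jan 2016) = 2303.87×3 + 130.23×4 = 6911.61 + 520.92 = 7432.53
ΣP(Jan 2016)Q(Jan 2016) = 1780.23×3 + 100.69×4 = 5340.69 + 402.76 = 5743.45
link = 7432.53/5743.45 = 1.294088
Link Feb 2016→Mar 2016:
ΣP(Mar 2016)Q(Feb 2016) = 2821.81×3 + 125.54×4 = 8465.43 + 502.16 = 8967.59
ΣP(Feb 2016)Q(Feb 2016) = 2303.87×3 + 130.23×4 = 6911.61 + 520.92 = 7432.53
link = 8967.59/7432.53 = 1.206533
Link Mar 2016→Apr 2016:
ΣP(Apr 2016)Q(Mar 2016) = 3290.37×2 + 109.31×3 = 6580.74 + 327.93 = 6908.67
ΣP(Mar 2016)Q(Mar 2016) = 2821.81×2 + 125.54×3 = 5643.62 + 376.62 = 6020.24
link = 6908.67/6020.24 = 1.147574
Chained index = 100 × 1.294088 × 1.206533 × 1.147574 = 179.1775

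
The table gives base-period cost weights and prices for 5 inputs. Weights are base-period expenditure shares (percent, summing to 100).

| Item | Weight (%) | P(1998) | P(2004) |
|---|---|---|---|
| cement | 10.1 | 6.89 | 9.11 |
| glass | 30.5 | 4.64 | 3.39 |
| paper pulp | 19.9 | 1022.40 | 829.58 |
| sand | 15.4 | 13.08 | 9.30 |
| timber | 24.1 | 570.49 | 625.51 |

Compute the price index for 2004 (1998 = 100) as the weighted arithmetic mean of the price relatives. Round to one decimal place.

cement: 10.1 × (9.11/6.89) = 10.1 × 1.322206 = 13.3543
glass: 30.5 × (3.39/4.64) = 30.5 × 0.730603 = 22.2834
paper pulp: 19.9 × (829.58/1022.40) = 19.9 × 0.811405 = 16.1470
sand: 15.4 × (9.30/13.08) = 15.4 × 0.711009 = 10.9495
timber: 24.1 × (625.51/570.49) = 24.1 × 1.096443 = 26.4243
Index = Σ wᵢ·(p₁ᵢ/p₀ᵢ) = 13.3543 + 22.2834 + 16.1470 + 10.9495 + 26.4243 = 89.1585

89.2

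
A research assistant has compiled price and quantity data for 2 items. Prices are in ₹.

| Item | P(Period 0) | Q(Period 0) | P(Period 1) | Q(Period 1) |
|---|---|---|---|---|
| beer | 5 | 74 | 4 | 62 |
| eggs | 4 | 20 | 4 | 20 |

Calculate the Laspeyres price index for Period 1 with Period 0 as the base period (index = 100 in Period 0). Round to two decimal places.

83.56

Laspeyres price index uses base-period quantities as weights.
ΣP(Period 1)·Q(Period 0) = 4×74 + 4×20 = 296 + 80 = 376
ΣP(Period 0)·Q(Period 0) = 5×74 + 4×20 = 370 + 80 = 450
Index = 376 / 450 × 100 = 83.5556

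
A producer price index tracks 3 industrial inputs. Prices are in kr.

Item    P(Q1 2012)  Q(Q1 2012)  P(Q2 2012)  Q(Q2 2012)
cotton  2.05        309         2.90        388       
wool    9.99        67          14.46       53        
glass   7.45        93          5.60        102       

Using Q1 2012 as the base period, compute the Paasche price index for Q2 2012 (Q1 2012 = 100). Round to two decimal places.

Paasche price index uses current-period quantities as weights.
ΣP(Q2 2012)·Q(Q2 2012) = 2.90×388 + 14.46×53 + 5.60×102 = 1125.2 + 766.38 + 571.2 = 2462.78
ΣP(Q1 2012)·Q(Q2 2012) = 2.05×388 + 9.99×53 + 7.45×102 = 795.4 + 529.47 + 759.9 = 2084.77
Index = 2462.78 / 2084.77 × 100 = 118.1320

118.13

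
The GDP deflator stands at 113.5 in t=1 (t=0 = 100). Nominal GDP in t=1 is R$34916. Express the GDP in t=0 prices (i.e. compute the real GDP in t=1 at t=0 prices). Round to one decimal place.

Real = Nominal ÷ (Index/100) = 34916 ÷ (113.5/100)
     = 34916 ÷ 1.135 = 30762.9956

30763.0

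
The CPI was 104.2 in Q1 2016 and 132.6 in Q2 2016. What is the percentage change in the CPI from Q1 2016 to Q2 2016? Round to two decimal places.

Change = (132.6 − 104.2) / 104.2 × 100
       = 28.4 / 104.2 × 100 = 27.2553%

27.26%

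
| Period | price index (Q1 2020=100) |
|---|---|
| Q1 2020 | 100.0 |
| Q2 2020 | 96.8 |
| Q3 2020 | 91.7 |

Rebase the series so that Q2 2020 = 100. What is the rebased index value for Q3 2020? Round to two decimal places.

94.73

Rebased(Q3 2020) = 91.7 / 96.8 × 100 = 94.7314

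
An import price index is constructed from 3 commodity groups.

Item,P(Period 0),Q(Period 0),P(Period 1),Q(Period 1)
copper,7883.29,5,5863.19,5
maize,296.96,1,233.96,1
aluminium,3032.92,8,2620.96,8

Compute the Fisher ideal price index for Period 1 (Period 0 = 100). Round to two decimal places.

78.96

Laspeyres component (base-period weights):
ΣP(Period 1)Q(Period 0) = 5863.19×5 + 233.96×1 + 2620.96×8 = 29315.95 + 233.96 + 20967.68 = 50517.59
ΣP(Period 0)Q(Period 0) = 7883.29×5 + 296.96×1 + 3032.92×8 = 39416.45 + 296.96 + 24263.36 = 63976.77
L = 50517.59 / 63976.77 × 100 = 78.9624
Paasche component (current-period weights):
ΣP(Period 1)Q(Period 1) = 5863.19×5 + 233.96×1 + 2620.96×8 = 29315.95 + 233.96 + 20967.68 = 50517.59
ΣP(Period 0)Q(Period 1) = 7883.29×5 + 296.96×1 + 3032.92×8 = 39416.45 + 296.96 + 24263.36 = 63976.77
P = 50517.59 / 63976.77 × 100 = 78.9624
Fisher = √(L × P) = √(78.9624 × 78.9624) = 78.9624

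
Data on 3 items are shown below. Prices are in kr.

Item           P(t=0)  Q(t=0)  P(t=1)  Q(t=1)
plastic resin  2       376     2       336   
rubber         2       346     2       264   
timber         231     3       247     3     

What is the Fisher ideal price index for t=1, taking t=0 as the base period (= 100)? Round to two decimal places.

Laspeyres component (base-period weights):
ΣP(t=1)Q(t=0) = 2×376 + 2×346 + 247×3 = 752 + 692 + 741 = 2185
ΣP(t=0)Q(t=0) = 2×376 + 2×346 + 231×3 = 752 + 692 + 693 = 2137
L = 2185 / 2137 × 100 = 102.2461
Paasche component (current-period weights):
ΣP(t=1)Q(t=1) = 2×336 + 2×264 + 247×3 = 672 + 528 + 741 = 1941
ΣP(t=0)Q(t=1) = 2×336 + 2×264 + 231×3 = 672 + 528 + 693 = 1893
P = 1941 / 1893 × 100 = 102.5357
Fisher = √(L × P) = √(102.2461 × 102.5357) = 102.3908

102.39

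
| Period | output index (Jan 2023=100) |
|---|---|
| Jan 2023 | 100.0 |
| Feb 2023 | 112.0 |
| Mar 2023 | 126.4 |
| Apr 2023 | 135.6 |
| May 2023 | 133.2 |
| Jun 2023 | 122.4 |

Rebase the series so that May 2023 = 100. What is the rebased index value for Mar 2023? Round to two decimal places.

94.89

Rebased(Mar 2023) = 126.4 / 133.2 × 100 = 94.8949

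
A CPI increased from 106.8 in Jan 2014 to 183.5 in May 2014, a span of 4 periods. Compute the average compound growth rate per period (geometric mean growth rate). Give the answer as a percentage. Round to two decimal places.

14.49%

Growth factor = (183.5/106.8)^(1/4) = (1.718165)^(1/4) = 1.144896
Growth rate = 1.144896 − 1 = 0.144896 = 14.4896%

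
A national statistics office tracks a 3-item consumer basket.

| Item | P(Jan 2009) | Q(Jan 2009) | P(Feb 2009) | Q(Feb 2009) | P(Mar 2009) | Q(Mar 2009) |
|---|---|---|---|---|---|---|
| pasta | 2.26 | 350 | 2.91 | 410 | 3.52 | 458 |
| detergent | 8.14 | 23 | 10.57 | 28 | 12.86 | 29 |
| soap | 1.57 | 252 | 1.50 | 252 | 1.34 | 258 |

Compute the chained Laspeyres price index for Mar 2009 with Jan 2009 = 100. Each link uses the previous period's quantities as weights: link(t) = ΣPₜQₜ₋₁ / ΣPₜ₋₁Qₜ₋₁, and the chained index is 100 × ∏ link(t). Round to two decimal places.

Link Jan 2009→Feb 2009:
ΣP(Feb 2009)Q(Jan 2009) = 2.91×350 + 10.57×23 + 1.50×252 = 1018.5 + 243.11 + 378 = 1639.61
ΣP(Jan 2009)Q(Jan 2009) = 2.26×350 + 8.14×23 + 1.57×252 = 791 + 187.22 + 395.64 = 1373.86
link = 1639.61/1373.86 = 1.193433
Link Feb 2009→Mar 2009:
ΣP(Mar 2009)Q(Feb 2009) = 3.52×410 + 12.86×28 + 1.34×252 = 1443.2 + 360.08 + 337.68 = 2140.96
ΣP(Feb 2009)Q(Feb 2009) = 2.91×410 + 10.57×28 + 1.50×252 = 1193.1 + 295.96 + 378 = 1867.06
link = 2140.96/1867.06 = 1.146701
Chained index = 100 × 1.193433 × 1.146701 = 136.8511

136.85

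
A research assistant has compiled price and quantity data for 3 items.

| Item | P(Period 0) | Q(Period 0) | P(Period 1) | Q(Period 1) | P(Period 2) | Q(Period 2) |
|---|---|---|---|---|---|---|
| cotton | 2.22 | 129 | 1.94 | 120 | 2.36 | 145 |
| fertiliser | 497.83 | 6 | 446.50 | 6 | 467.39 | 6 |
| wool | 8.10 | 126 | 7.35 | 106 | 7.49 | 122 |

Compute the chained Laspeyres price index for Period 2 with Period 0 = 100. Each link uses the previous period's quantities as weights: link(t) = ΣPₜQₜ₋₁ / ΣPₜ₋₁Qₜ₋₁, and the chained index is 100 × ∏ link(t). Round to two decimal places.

Link Period 0→Period 1:
ΣP(Period 1)Q(Period 0) = 1.94×129 + 446.50×6 + 7.35×126 = 250.26 + 2679 + 926.1 = 3855.36
ΣP(Period 0)Q(Period 0) = 2.22×129 + 497.83×6 + 8.10×126 = 286.38 + 2986.98 + 1020.6 = 4293.96
link = 3855.36/4293.96 = 0.897857
Link Period 1→Period 2:
ΣP(Period 2)Q(Period 1) = 2.36×120 + 467.39×6 + 7.49×106 = 283.2 + 2804.34 + 793.94 = 3881.48
ΣP(Period 1)Q(Period 1) = 1.94×120 + 446.50×6 + 7.35×106 = 232.8 + 2679 + 779.1 = 3690.9
link = 3881.48/3690.9 = 1.051635
Chained index = 100 × 0.897857 × 1.051635 = 94.4217

94.42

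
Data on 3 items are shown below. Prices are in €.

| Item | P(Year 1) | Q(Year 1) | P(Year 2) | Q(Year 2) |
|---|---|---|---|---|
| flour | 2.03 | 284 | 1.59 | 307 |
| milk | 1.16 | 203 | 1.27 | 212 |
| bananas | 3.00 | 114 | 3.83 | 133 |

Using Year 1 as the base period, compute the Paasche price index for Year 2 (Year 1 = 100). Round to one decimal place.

99.9

Paasche price index uses current-period quantities as weights.
ΣP(Year 2)·Q(Year 2) = 1.59×307 + 1.27×212 + 3.83×133 = 488.13 + 269.24 + 509.39 = 1266.76
ΣP(Year 1)·Q(Year 2) = 2.03×307 + 1.16×212 + 3.00×133 = 623.21 + 245.92 + 399 = 1268.13
Index = 1266.76 / 1268.13 × 100 = 99.8920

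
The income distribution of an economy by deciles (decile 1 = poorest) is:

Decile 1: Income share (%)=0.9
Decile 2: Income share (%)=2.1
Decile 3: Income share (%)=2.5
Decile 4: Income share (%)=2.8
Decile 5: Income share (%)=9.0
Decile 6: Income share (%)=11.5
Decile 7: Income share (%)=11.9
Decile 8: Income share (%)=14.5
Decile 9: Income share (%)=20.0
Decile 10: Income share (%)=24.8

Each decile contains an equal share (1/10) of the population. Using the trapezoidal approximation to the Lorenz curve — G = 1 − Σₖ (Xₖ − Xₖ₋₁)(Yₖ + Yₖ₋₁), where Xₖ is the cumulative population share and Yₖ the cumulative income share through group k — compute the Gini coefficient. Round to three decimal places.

0.430

Cumulative income shares Yₖ: 0.0090, 0.0300, 0.0550, 0.0830, 0.1730, 0.2880, 0.4070, 0.5520, 0.7520, 1.0000
Σ (Xₖ−Xₖ₋₁)(Yₖ+Yₖ₋₁) = (1/10)(0.0090+0.0000) + (1/10)(0.0300+0.0090) + (1/10)(0.0550+0.0300) + (1/10)(0.0830+0.0550) + (1/10)(0.1730+0.0830) + (1/10)(0.2880+0.1730) + (1/10)(0.4070+0.2880) + (1/10)(0.5520+0.4070) + (1/10)(0.7520+0.5520) + (1/10)(1.0000+0.7520)
  = 0.0009 + 0.0039 + 0.0085 + 0.0138 + 0.0256 + 0.0461 + 0.0695 + 0.0959 + 0.1304 + 0.1752 = 0.5698
G = 1 − 0.5698 = 0.4302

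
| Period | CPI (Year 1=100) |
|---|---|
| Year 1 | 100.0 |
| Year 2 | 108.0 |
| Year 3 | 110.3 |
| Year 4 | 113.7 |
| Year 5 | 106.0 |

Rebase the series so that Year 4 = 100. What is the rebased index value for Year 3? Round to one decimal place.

Rebased(Year 3) = 110.3 / 113.7 × 100 = 97.0097

97.0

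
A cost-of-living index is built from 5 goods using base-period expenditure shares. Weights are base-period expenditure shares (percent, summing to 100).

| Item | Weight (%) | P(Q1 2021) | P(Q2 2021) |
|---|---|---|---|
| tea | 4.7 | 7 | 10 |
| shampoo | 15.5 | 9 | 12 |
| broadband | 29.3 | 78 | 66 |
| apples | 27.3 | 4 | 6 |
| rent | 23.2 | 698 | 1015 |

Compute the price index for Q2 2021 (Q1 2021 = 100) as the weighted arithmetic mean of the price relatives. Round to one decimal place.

tea: 4.7 × (10/7) = 4.7 × 1.428571 = 6.7143
shampoo: 15.5 × (12/9) = 15.5 × 1.333333 = 20.6667
broadband: 29.3 × (66/78) = 29.3 × 0.846154 = 24.7923
apples: 27.3 × (6/4) = 27.3 × 1.500000 = 40.9500
rent: 23.2 × (1015/698) = 23.2 × 1.454155 = 33.7364
Index = Σ wᵢ·(p₁ᵢ/p₀ᵢ) = 6.7143 + 20.6667 + 24.7923 + 40.9500 + 33.7364 = 126.8596

126.9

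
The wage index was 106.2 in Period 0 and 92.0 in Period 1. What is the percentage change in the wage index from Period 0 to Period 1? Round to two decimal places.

Change = (92.0 − 106.2) / 106.2 × 100
       = -14.2 / 106.2 × 100 = -13.3710%

-13.37%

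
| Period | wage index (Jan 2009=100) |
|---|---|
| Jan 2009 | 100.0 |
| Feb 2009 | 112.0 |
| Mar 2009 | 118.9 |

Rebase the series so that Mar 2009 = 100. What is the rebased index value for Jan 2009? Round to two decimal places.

84.10

Rebased(Jan 2009) = 100.0 / 118.9 × 100 = 84.1043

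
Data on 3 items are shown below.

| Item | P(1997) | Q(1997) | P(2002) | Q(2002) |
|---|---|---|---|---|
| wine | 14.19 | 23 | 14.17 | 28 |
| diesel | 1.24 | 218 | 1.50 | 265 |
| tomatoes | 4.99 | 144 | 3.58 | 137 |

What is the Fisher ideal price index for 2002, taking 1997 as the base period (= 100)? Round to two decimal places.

89.98

Laspeyres component (base-period weights):
ΣP(2002)Q(1997) = 14.17×23 + 1.50×218 + 3.58×144 = 325.91 + 327 + 515.52 = 1168.43
ΣP(1997)Q(1997) = 14.19×23 + 1.24×218 + 4.99×144 = 326.37 + 270.32 + 718.56 = 1315.25
L = 1168.43 / 1315.25 × 100 = 88.8371
Paasche component (current-period weights):
ΣP(2002)Q(2002) = 14.17×28 + 1.50×265 + 3.58×137 = 396.76 + 397.5 + 490.46 = 1284.72
ΣP(1997)Q(2002) = 14.19×28 + 1.24×265 + 4.99×137 = 397.32 + 328.6 + 683.63 = 1409.55
P = 1284.72 / 1409.55 × 100 = 91.1440
Fisher = √(L × P) = √(88.8371 × 91.1440) = 89.9832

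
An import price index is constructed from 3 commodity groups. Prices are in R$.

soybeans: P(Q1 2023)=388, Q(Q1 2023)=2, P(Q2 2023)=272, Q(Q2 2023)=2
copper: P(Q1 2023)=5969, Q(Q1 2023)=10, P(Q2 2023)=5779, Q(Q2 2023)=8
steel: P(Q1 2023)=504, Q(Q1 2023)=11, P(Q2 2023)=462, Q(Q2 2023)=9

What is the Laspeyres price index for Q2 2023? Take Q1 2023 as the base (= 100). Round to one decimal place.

96.1

Laspeyres price index uses base-period quantities as weights.
ΣP(Q2 2023)·Q(Q1 2023) = 272×2 + 5779×10 + 462×11 = 544 + 57790 + 5082 = 63416
ΣP(Q1 2023)·Q(Q1 2023) = 388×2 + 5969×10 + 504×11 = 776 + 59690 + 5544 = 66010
Index = 63416 / 66010 × 100 = 96.0703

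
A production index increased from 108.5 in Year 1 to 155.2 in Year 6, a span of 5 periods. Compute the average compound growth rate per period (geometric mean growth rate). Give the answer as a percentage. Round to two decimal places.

Growth factor = (155.2/108.5)^(1/5) = (1.430415)^(1/5) = 1.074218
Growth rate = 1.074218 − 1 = 0.074218 = 7.4218%

7.42%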